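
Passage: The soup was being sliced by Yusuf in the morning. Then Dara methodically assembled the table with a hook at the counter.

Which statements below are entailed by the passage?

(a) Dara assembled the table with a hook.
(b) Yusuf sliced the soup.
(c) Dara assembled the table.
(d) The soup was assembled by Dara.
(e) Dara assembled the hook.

(a), (c)

(a) Entailed — the original entails any weakening of itself; this just drops 'methodically', 'at the counter'.
(b) Not entailed — 'was slicing' is progressive on an accomplishment; it does not entail the completed 'sliced'.
(c) Entailed — dropping 'with a hook', 'methodically', 'at the counter' leaves a sub-description the original still satisfies.
(d) Not entailed — Dara assembled the table, not the soup; the soup belongs to the slicing event.
(e) Not entailed — the hook is the instrument, not what was assembled.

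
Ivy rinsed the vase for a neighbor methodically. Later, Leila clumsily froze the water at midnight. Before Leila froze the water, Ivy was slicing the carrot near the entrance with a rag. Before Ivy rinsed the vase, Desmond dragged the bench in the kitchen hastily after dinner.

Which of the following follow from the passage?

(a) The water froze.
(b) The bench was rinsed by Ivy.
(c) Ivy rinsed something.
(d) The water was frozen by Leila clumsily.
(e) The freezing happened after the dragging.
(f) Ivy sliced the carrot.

(a), (c), (d), (e)

(a) Entailed — 'Leila froze the water' is causative; it entails the inchoative 'the water froze'.
(b) Not entailed — Ivy rinsed the vase, not the bench; the bench belongs to the dragging event.
(c) Entailed — every conjunct here is already in the original rinsing event.
(d) Entailed — the original entails any weakening of itself; this just drops 'at midnight'.
(e) Entailed — the narrative places the dragging before the freezing.
(f) Not entailed — 'was slicing' is progressive on an accomplishment; it does not entail the completed 'sliced'.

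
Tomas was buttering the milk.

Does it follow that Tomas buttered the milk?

no

'was buttering' is progressive; for an accomplishment like 'butter the milk', it doesn't entail completion.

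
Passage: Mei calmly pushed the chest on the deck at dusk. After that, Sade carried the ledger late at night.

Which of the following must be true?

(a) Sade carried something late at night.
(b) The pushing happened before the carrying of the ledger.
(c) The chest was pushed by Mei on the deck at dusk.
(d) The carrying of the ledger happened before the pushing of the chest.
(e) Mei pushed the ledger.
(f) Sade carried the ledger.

(a), (b), (c), (f)

(a) Entailed — the original entails any weakening of itself; this just generalizes the patient.
(b) Entailed — the narrative places the pushing before the carrying.
(c) Entailed — this follows by dropping conjuncts from the pushing event's description.
(d) Not entailed — the narrative places the pushing before the carrying, not after.
(e) Not entailed — Mei pushed the chest, not the ledger; the ledger belongs to the carrying event.
(f) Entailed — the original entails any weakening of itself; this just drops 'late at night'.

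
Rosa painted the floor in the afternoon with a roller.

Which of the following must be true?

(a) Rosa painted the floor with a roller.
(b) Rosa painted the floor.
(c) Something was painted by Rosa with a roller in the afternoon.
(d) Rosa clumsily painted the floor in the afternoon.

(a), (b), (c)

(a) Entailed — the original entails any weakening of itself; this just drops 'in the afternoon'.
(b) Entailed — this follows by dropping conjuncts from the painting event's description.
(c) Entailed — the original entails any weakening of itself; this just generalizes the patient.
(d) Not entailed — 'clumsily' adds information not in the original event.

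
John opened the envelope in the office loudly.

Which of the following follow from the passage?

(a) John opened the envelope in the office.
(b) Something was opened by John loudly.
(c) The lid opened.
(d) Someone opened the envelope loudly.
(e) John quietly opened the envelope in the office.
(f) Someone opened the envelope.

(a) Entailed — the original entails any weakening of itself; this just drops 'loudly'.
(b) Entailed — this follows by dropping conjuncts from the opening event's description.
(c) Not entailed — the envelope is what opened, not the lid.
(d) Entailed — this follows by dropping conjuncts from the opening event's description.
(e) Not entailed — 'quietly' adds a manner not in (and inconsistent with) the original.
(f) Entailed — dropping 'in the office', 'loudly' and generalizing the agent leaves a sub-description the original still satisfies.

(a), (b), (d), (f)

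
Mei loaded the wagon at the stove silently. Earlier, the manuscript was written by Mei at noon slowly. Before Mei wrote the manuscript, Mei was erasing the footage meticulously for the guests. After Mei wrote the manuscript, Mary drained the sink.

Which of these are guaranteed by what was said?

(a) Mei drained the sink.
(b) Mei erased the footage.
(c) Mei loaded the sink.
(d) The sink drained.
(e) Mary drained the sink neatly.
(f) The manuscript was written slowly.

(a) Not entailed — the passage has Mary draining the sink, not Mei.
(b) Not entailed — 'was erasing' is progressive on an accomplishment; it does not entail the completed 'erased'.
(c) Not entailed — Mei loaded the wagon, not the sink; the sink belongs to the draining event.
(d) Entailed — 'Mary drained the sink' is causative; it entails the inchoative 'the sink drained'.
(e) Not entailed — 'neatly' adds information not in the original event.
(f) Entailed — dropping 'at noon' and generalizing the agent leaves a sub-description the original still satisfies.

(d), (f)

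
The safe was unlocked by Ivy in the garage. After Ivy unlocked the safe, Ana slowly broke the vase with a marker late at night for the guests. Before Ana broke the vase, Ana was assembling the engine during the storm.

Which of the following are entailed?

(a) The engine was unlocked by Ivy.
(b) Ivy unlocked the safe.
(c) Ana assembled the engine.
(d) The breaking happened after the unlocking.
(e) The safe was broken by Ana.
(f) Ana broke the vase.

(b), (d), (f)

(a) Not entailed — Ivy unlocked the safe, not the engine; the engine belongs to the assembling event.
(b) Entailed — every conjunct here is already in the original unlocking event.
(c) Not entailed — 'was assembling' is progressive on an accomplishment; it does not entail the completed 'assembled'.
(d) Entailed — the narrative places the unlocking before the breaking.
(e) Not entailed — Ana broke the vase, not the safe; the safe belongs to the unlocking event.
(f) Entailed — this follows by dropping conjuncts from the breaking event's description.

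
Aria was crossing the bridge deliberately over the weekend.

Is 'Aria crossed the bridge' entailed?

no

'was crossing' is progressive; for an accomplishment like 'cross the bridge', it doesn't entail completion.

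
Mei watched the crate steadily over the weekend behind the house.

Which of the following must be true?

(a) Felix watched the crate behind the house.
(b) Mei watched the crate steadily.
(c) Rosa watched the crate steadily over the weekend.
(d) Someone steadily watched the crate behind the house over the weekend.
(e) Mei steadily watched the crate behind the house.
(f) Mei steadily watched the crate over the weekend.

(b), (d), (e), (f)

(a) Not entailed — the passage has Mei watching the crate, not Felix.
(b) Entailed — the original entails any weakening of itself; this just drops 'behind the house', 'over the weekend'.
(c) Not entailed — the passage has Mei watching the crate, not Rosa.
(d) Entailed — every conjunct here is already in the original watching event.
(e) Entailed — the original entails any weakening of itself; this just drops 'over the weekend'.
(f) Entailed — the original entails any weakening of itself; this just drops 'behind the house'.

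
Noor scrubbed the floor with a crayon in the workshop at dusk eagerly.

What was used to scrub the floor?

'with a crayon' marks the instrument of the scrubbing event.

a crayon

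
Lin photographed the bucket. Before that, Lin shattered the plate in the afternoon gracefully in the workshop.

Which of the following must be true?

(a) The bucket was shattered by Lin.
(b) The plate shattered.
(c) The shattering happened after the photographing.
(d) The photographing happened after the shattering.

(a) Not entailed — Lin shattered the plate, not the bucket; the bucket belongs to the photographing event.
(b) Entailed — 'Lin shattered the plate' is causative; it entails the inchoative 'the plate shattered'.
(c) Not entailed — the narrative places the shattering before the photographing, not after.
(d) Entailed — the narrative places the shattering before the photographing.

(b), (d)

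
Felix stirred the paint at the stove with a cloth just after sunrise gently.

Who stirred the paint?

Felix

'Felix' marks the agent of the stirring event.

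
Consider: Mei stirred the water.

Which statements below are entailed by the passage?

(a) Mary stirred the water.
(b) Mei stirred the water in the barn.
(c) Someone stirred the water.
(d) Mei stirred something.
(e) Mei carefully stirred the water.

(c), (d)

(a) Not entailed — the passage has Mei stirring the water, not Mary.
(b) Not entailed — 'in the barn' adds information not in the original event.
(c) Entailed — every conjunct here is already in the original stirring event.
(d) Entailed — this follows by dropping conjuncts from the stirring event's description.
(e) Not entailed — 'carefully' adds information not in the original event.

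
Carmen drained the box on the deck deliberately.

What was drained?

'the box' marks the patient of the draining event.

the box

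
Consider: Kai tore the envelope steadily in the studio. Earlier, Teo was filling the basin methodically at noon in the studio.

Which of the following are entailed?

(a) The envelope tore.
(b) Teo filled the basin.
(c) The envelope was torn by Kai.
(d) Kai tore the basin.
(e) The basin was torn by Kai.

(a) Entailed — 'Kai tore the envelope' is causative; it entails the inchoative 'the envelope tore'.
(b) Not entailed — 'was filling' is progressive on an accomplishment; it does not entail the completed 'filled'.
(c) Entailed — dropping 'steadily', 'in the studio' leaves a sub-description the original still satisfies.
(d) Not entailed — Kai tore the envelope, not the basin; the basin belongs to the filling event.
(e) Not entailed — Kai tore the envelope, not the basin; the basin belongs to the filling event.

(a), (c)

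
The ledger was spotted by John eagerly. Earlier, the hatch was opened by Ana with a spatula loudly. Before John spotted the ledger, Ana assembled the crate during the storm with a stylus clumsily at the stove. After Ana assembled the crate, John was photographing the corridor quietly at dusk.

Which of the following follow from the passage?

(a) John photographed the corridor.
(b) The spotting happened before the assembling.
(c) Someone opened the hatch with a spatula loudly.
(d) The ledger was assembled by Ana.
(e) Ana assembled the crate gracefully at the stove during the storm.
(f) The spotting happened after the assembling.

(a) Not entailed — 'was photographing' is progressive on an accomplishment; it does not entail the completed 'photographed'.
(b) Not entailed — the narrative places the assembling before the spotting, not after.
(c) Entailed — generalizing the agent leaves a sub-description the original still satisfies.
(d) Not entailed — Ana assembled the crate, not the ledger; the ledger belongs to the spotting event.
(e) Not entailed — 'gracefully' adds a manner not in (and inconsistent with) the original.
(f) Entailed — the narrative places the assembling before the spotting.

(c), (f)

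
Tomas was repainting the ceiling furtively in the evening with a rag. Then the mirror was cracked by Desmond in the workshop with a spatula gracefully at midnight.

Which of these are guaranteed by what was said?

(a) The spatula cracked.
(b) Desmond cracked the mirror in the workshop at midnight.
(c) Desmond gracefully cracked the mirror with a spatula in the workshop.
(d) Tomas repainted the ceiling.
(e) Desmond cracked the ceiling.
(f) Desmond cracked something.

(b), (c), (f)

(a) Not entailed — the mirror is what cracked, not the spatula.
(b) Entailed — this follows by dropping conjuncts from the cracking event's description.
(c) Entailed — every conjunct here is already in the original cracking event.
(d) Not entailed — 'was repainting' is progressive on an accomplishment; it does not entail the completed 'repainted'.
(e) Not entailed — Desmond cracked the mirror, not the ceiling; the ceiling belongs to the repainting event.
(f) Entailed — this follows by dropping conjuncts from the cracking event's description.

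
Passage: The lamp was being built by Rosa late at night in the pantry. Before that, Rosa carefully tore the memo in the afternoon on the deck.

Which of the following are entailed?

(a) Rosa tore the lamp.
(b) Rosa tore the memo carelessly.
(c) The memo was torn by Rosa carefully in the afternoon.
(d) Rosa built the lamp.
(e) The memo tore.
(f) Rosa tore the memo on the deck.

(a) Not entailed — Rosa tore the memo, not the lamp; the lamp belongs to the building event.
(b) Not entailed — 'carelessly' adds a manner not in (and inconsistent with) the original.
(c) Entailed — dropping 'on the deck' leaves a sub-description the original still satisfies.
(d) Not entailed — 'was building' is progressive on an accomplishment; it does not entail the completed 'built'.
(e) Entailed — 'Rosa tore the memo' is causative; it entails the inchoative 'the memo tore'.
(f) Entailed — this follows by dropping conjuncts from the tearing event's description.

(c), (e), (f)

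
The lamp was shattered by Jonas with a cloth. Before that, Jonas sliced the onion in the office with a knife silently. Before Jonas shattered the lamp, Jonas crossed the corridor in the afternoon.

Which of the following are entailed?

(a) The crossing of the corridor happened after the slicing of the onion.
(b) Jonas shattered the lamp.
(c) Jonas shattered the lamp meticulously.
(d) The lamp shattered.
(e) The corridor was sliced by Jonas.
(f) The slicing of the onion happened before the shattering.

(a) Not entailed — the narrative doesn't order the slicing relative to the crossing.
(b) Entailed — dropping 'with a cloth' leaves a sub-description the original still satisfies.
(c) Not entailed — 'meticulously' adds information not in the original event.
(d) Entailed — 'Jonas shattered the lamp' is causative; it entails the inchoative 'the lamp shattered'.
(e) Not entailed — Jonas sliced the onion, not the corridor; the corridor belongs to the crossing event.
(f) Entailed — the narrative places the slicing before the shattering.

(b), (d), (f)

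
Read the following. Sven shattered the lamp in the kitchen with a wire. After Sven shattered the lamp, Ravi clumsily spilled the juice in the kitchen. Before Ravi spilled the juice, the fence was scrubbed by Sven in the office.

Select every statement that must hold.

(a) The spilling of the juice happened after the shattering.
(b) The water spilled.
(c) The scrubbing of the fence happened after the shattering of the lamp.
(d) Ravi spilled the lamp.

(a)

(a) Entailed — the narrative places the shattering before the spilling.
(b) Not entailed — the juice is what spilled, not the water.
(c) Not entailed — the narrative doesn't order the shattering relative to the scrubbing.
(d) Not entailed — Ravi spilled the juice, not the lamp; the lamp belongs to the shattering event.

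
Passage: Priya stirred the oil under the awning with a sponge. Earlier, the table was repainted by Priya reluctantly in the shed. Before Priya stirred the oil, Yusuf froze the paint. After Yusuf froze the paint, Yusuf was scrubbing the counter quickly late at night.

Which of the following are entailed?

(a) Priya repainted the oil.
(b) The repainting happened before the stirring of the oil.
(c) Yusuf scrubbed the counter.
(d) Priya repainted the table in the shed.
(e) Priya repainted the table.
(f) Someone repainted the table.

(b), (c), (d), (e), (f)

(a) Not entailed — Priya repainted the table, not the oil; the oil belongs to the stirring event.
(b) Entailed — the narrative places the repainting before the stirring.
(c) Entailed — 'scrub' is an activity; 'was scrubbing' entails that some scrubbing happened, so 'scrubbed' holds.
(d) Entailed — every conjunct here is already in the original repainting event.
(e) Entailed — dropping 'reluctantly', 'in the shed' leaves a sub-description the original still satisfies.
(f) Entailed — this follows by dropping conjuncts from the repainting event's description.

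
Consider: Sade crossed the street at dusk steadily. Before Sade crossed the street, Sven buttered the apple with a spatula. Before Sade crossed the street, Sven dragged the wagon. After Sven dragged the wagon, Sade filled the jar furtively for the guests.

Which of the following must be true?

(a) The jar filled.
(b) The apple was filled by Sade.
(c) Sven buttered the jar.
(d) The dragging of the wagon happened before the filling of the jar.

(a) Entailed — 'Sade filled the jar' is causative; it entails the inchoative 'the jar filled'.
(b) Not entailed — Sade filled the jar, not the apple; the apple belongs to the buttering event.
(c) Not entailed — Sven buttered the apple, not the jar; the jar belongs to the filling event.
(d) Entailed — the narrative places the dragging before the filling.

(a), (d)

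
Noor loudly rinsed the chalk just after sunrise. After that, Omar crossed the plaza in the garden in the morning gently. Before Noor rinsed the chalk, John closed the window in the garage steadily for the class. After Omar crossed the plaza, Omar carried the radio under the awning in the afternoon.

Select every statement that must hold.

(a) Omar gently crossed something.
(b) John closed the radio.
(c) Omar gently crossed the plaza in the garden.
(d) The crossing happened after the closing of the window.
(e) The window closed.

(a), (c), (d), (e)

(a) Entailed — this follows by dropping conjuncts from the crossing event's description.
(b) Not entailed — John closed the window, not the radio; the radio belongs to the carrying event.
(c) Entailed — this follows by dropping conjuncts from the crossing event's description.
(d) Entailed — the narrative places the closing before the crossing.
(e) Entailed — 'John closed the window' is causative; it entails the inchoative 'the window closed'.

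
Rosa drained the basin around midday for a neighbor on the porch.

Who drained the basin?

Rosa

'Rosa' marks the agent of the draining event.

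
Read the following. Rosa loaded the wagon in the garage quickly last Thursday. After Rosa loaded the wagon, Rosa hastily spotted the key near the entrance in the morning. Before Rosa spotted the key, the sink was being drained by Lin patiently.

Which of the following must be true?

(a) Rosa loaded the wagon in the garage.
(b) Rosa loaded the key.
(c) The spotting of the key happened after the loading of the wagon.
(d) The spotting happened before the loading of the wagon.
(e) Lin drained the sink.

(a), (c)

(a) Entailed — every conjunct here is already in the original loading event.
(b) Not entailed — Rosa loaded the wagon, not the key; the key belongs to the spotting event.
(c) Entailed — the narrative places the loading before the spotting.
(d) Not entailed — the narrative places the loading before the spotting, not after.
(e) Not entailed — 'was draining' is progressive on an accomplishment; it does not entail the completed 'drained'.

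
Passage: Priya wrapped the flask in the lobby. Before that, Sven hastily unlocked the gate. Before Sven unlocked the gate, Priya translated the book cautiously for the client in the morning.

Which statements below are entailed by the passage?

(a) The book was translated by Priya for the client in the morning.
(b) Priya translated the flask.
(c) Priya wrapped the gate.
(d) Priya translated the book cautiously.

(a), (d)

(a) Entailed — this follows by dropping conjuncts from the translating event's description.
(b) Not entailed — Priya translated the book, not the flask; the flask belongs to the wrapping event.
(c) Not entailed — Priya wrapped the flask, not the gate; the gate belongs to the unlocking event.
(d) Entailed — every conjunct here is already in the original translating event.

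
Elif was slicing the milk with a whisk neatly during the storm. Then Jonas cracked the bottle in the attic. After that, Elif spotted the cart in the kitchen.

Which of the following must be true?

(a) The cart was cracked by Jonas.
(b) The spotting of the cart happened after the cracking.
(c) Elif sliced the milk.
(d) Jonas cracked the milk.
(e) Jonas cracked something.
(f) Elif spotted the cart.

(a) Not entailed — Jonas cracked the bottle, not the cart; the cart belongs to the spotting event.
(b) Entailed — the narrative places the cracking before the spotting.
(c) Not entailed — 'was slicing' is progressive on an accomplishment; it does not entail the completed 'sliced'.
(d) Not entailed — Jonas cracked the bottle, not the milk; the milk belongs to the slicing event.
(e) Entailed — the original entails any weakening of itself; this just drops 'in the attic' and generalizes the patient.
(f) Entailed — every conjunct here is already in the original spotting event.

(b), (e), (f)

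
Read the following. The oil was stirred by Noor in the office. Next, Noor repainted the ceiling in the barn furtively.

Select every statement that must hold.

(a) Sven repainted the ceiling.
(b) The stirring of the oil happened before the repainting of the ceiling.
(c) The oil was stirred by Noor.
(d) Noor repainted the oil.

(b), (c)

(a) Not entailed — the passage has Noor repainting the ceiling, not Sven.
(b) Entailed — the narrative places the stirring before the repainting.
(c) Entailed — dropping 'in the office' leaves a sub-description the original still satisfies.
(d) Not entailed — Noor repainted the ceiling, not the oil; the oil belongs to the stirring event.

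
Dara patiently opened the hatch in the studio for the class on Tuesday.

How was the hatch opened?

'patiently' marks the manner of the opening event.

patiently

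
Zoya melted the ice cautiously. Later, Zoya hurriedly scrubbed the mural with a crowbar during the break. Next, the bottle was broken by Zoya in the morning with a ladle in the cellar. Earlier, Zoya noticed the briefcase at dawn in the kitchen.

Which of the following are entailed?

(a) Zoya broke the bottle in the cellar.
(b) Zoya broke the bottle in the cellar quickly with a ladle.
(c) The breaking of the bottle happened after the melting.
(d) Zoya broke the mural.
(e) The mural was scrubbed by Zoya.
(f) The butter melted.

(a) Entailed — every conjunct here is already in the original breaking event.
(b) Not entailed — 'quickly' adds information not in the original event.
(c) Entailed — the narrative places the melting before the breaking.
(d) Not entailed — Zoya broke the bottle, not the mural; the mural belongs to the scrubbing event.
(e) Entailed — this follows by dropping conjuncts from the scrubbing event's description.
(f) Not entailed — the ice is what melted, not the butter.

(a), (c), (e)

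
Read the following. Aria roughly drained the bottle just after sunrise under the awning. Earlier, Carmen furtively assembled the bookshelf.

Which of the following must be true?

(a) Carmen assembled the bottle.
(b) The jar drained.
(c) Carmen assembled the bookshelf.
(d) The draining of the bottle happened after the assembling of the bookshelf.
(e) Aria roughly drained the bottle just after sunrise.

(c), (d), (e)

(a) Not entailed — Carmen assembled the bookshelf, not the bottle; the bottle belongs to the draining event.
(b) Not entailed — the bottle is what drained, not the jar.
(c) Entailed — dropping 'furtively' leaves a sub-description the original still satisfies.
(d) Entailed — the narrative places the assembling before the draining.
(e) Entailed — the original entails any weakening of itself; this just drops 'under the awning'.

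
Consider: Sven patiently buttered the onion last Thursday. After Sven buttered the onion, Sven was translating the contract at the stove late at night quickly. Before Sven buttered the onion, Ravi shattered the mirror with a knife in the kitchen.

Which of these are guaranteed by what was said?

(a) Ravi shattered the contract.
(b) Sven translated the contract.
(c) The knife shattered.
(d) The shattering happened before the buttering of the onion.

(a) Not entailed — Ravi shattered the mirror, not the contract; the contract belongs to the translating event.
(b) Not entailed — 'was translating' is progressive on an accomplishment; it does not entail the completed 'translated'.
(c) Not entailed — the mirror is what shattered, not the knife.
(d) Entailed — the narrative places the shattering before the buttering.

(d)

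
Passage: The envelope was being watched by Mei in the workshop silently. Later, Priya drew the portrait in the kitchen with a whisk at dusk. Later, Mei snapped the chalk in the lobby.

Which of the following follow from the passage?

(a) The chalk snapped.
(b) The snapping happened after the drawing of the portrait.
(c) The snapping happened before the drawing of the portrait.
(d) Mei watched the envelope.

(a), (b), (d)

(a) Entailed — 'Mei snapped the chalk' is causative; it entails the inchoative 'the chalk snapped'.
(b) Entailed — the narrative places the drawing before the snapping.
(c) Not entailed — the narrative places the drawing before the snapping, not after.
(d) Entailed — 'watch' is an activity; 'was watching' entails that some watching happened, so 'watched' holds.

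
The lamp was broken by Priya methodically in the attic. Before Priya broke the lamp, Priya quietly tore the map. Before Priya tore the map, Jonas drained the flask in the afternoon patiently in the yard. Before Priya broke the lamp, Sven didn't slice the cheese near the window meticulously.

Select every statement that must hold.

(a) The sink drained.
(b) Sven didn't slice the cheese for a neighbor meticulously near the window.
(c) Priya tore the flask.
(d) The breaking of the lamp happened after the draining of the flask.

(b), (d)

(a) Not entailed — the flask is what drained, not the sink.
(b) Entailed — under negation, adding a further restriction is entailed: if no such slicing event occurred, none occurred for a neighbor either.
(c) Not entailed — Priya tore the map, not the flask; the flask belongs to the draining event.
(d) Entailed — the narrative places the draining before the breaking.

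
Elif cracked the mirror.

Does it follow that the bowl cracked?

no

Nothing is said about any bowl; only the mirror is affected.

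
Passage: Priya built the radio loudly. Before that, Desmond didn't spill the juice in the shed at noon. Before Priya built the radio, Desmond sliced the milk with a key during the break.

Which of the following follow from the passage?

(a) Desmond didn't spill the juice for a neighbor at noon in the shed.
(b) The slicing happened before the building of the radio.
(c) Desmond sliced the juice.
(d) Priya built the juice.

(a) Entailed — under negation, adding a further restriction is entailed: if no such spilling event occurred, none occurred for a neighbor either.
(b) Entailed — the narrative places the slicing before the building.
(c) Not entailed — Desmond sliced the milk, not the juice; the juice belongs to the spilling event.
(d) Not entailed — Priya built the radio, not the juice; the juice belongs to the spilling event.

(a), (b)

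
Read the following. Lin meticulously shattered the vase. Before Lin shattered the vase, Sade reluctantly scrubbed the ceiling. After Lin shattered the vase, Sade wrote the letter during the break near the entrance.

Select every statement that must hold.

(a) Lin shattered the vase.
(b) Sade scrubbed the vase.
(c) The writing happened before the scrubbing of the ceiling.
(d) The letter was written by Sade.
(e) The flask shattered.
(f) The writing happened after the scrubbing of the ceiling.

(a) Entailed — this follows by dropping conjuncts from the shattering event's description.
(b) Not entailed — Sade scrubbed the ceiling, not the vase; the vase belongs to the shattering event.
(c) Not entailed — the narrative places the scrubbing before the writing, not after.
(d) Entailed — the original entails any weakening of itself; this just drops 'during the break', 'near the entrance'.
(e) Not entailed — the vase is what shattered, not the flask.
(f) Entailed — the narrative places the scrubbing before the writing.

(a), (d), (f)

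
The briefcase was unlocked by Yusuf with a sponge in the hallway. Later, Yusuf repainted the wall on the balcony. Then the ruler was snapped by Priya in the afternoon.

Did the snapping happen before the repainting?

no

The narrative orders the repainting before the snapping.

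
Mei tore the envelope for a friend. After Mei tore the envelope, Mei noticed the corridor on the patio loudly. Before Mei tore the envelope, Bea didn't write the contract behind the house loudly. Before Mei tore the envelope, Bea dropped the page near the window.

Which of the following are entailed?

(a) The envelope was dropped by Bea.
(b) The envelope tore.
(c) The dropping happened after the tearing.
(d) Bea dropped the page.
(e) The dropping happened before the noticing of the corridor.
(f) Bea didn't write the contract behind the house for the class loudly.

(b), (d), (e), (f)

(a) Not entailed — Bea dropped the page, not the envelope; the envelope belongs to the tearing event.
(b) Entailed — 'Mei tore the envelope' is causative; it entails the inchoative 'the envelope tore'.
(c) Not entailed — the narrative places the dropping before the tearing, not after.
(d) Entailed — this follows by dropping conjuncts from the dropping event's description.
(e) Entailed — the narrative places the dropping before the noticing.
(f) Entailed — under negation, adding a further restriction is entailed: if no such writing event occurred, none occurred for the class either.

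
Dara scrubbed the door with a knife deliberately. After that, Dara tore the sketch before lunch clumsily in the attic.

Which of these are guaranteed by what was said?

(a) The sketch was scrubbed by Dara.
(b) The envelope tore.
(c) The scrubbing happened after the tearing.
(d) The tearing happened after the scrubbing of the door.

(d)

(a) Not entailed — Dara scrubbed the door, not the sketch; the sketch belongs to the tearing event.
(b) Not entailed — the sketch is what tore, not the envelope.
(c) Not entailed — the narrative places the scrubbing before the tearing, not after.
(d) Entailed — the narrative places the scrubbing before the tearing.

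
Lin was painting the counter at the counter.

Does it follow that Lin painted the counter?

no

'was painting' is progressive; for an accomplishment like 'paint the counter', it doesn't entail completion.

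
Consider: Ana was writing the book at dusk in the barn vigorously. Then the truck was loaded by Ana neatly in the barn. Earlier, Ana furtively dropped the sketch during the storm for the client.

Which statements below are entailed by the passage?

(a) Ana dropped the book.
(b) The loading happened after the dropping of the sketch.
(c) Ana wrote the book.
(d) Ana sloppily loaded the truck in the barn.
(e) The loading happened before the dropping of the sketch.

(a) Not entailed — Ana dropped the sketch, not the book; the book belongs to the writing event.
(b) Entailed — the narrative places the dropping before the loading.
(c) Not entailed — 'was writing' is progressive on an accomplishment; it does not entail the completed 'wrote'.
(d) Not entailed — 'sloppily' adds a manner not in (and inconsistent with) the original.
(e) Not entailed — the narrative places the dropping before the loading, not after.

(b)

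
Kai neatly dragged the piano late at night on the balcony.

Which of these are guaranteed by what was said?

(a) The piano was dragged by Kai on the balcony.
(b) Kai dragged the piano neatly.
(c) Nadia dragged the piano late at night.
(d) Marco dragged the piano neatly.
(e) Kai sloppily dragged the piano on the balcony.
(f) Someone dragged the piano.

(a) Entailed — dropping 'neatly', 'late at night' leaves a sub-description the original still satisfies.
(b) Entailed — every conjunct here is already in the original dragging event.
(c) Not entailed — the passage has Kai dragging the piano, not Nadia.
(d) Not entailed — the passage has Kai dragging the piano, not Marco.
(e) Not entailed — 'sloppily' adds a manner not in (and inconsistent with) the original.
(f) Entailed — this follows by dropping conjuncts from the dragging event's description.

(a), (b), (f)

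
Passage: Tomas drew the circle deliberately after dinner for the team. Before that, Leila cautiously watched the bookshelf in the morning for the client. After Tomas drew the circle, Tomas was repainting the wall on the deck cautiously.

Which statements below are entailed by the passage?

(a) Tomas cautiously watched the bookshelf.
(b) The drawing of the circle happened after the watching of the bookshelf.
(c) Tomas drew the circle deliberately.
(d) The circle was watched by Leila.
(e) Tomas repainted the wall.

(a) Not entailed — the passage has Leila watching the bookshelf, not Tomas.
(b) Entailed — the narrative places the watching before the drawing.
(c) Entailed — this follows by dropping conjuncts from the drawing event's description.
(d) Not entailed — Leila watched the bookshelf, not the circle; the circle belongs to the drawing event.
(e) Not entailed — 'was repainting' is progressive on an accomplishment; it does not entail the completed 'repainted'.

(b), (c)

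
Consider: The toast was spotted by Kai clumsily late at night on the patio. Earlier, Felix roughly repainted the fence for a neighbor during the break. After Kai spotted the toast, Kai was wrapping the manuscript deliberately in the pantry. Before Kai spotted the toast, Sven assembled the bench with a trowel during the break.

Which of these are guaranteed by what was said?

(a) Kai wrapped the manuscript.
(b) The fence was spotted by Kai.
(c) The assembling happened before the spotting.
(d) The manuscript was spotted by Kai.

(c)

(a) Not entailed — 'was wrapping' is progressive on an accomplishment; it does not entail the completed 'wrapped'.
(b) Not entailed — Kai spotted the toast, not the fence; the fence belongs to the repainting event.
(c) Entailed — the narrative places the assembling before the spotting.
(d) Not entailed — Kai spotted the toast, not the manuscript; the manuscript belongs to the wrapping event.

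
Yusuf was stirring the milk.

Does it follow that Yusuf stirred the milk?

'stir' is atelic; if Yusuf was stirring the milk, then Yusuf stirred the milk (for some time).

yes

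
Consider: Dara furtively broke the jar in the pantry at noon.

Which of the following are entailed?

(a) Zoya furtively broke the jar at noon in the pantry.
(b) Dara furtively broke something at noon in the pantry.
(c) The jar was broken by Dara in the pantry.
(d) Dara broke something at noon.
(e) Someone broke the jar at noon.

(a) Not entailed — the passage has Dara breaking the jar, not Zoya.
(b) Entailed — every conjunct here is already in the original breaking event.
(c) Entailed — this follows by dropping conjuncts from the breaking event's description.
(d) Entailed — dropping 'furtively', 'in the pantry' and generalizing the patient leaves a sub-description the original still satisfies.
(e) Entailed — this follows by dropping conjuncts from the breaking event's description.

(b), (c), (d), (e)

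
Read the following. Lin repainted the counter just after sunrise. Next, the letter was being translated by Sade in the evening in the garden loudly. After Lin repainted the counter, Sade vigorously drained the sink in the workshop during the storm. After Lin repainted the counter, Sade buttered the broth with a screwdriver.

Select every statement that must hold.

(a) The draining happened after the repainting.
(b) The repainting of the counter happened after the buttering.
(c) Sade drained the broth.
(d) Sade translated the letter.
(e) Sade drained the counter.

(a)

(a) Entailed — the narrative places the repainting before the draining.
(b) Not entailed — the narrative places the repainting before the buttering, not after.
(c) Not entailed — Sade drained the sink, not the broth; the broth belongs to the buttering event.
(d) Not entailed — 'was translating' is progressive on an accomplishment; it does not entail the completed 'translated'.
(e) Not entailed — Sade drained the sink, not the counter; the counter belongs to the repainting event.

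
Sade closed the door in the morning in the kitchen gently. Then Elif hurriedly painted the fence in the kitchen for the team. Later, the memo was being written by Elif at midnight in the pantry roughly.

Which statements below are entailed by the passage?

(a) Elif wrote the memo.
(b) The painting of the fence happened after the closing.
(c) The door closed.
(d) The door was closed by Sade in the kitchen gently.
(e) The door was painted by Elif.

(b), (c), (d)

(a) Not entailed — 'was writing' is progressive on an accomplishment; it does not entail the completed 'wrote'.
(b) Entailed — the narrative places the closing before the painting.
(c) Entailed — 'Sade closed the door' is causative; it entails the inchoative 'the door closed'.
(d) Entailed — the original entails any weakening of itself; this just drops 'in the morning'.
(e) Not entailed — Elif painted the fence, not the door; the door belongs to the closing event.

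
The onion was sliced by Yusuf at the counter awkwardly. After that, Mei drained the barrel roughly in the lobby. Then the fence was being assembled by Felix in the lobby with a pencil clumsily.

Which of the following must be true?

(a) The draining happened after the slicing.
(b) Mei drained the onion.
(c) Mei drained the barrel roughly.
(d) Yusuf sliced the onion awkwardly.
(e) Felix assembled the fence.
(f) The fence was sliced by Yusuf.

(a), (c), (d)

(a) Entailed — the narrative places the slicing before the draining.
(b) Not entailed — Mei drained the barrel, not the onion; the onion belongs to the slicing event.
(c) Entailed — the original entails any weakening of itself; this just drops 'in the lobby'.
(d) Entailed — every conjunct here is already in the original slicing event.
(e) Not entailed — 'was assembling' is progressive on an accomplishment; it does not entail the completed 'assembled'.
(f) Not entailed — Yusuf sliced the onion, not the fence; the fence belongs to the assembling event.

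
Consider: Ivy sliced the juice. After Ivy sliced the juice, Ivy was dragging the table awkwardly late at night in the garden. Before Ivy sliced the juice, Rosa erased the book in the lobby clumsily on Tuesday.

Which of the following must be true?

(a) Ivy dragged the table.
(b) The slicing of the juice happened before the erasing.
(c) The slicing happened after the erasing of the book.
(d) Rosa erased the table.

(a), (c)

(a) Entailed — 'drag' is an activity; 'was dragging' entails that some dragging happened, so 'dragged' holds.
(b) Not entailed — the narrative places the erasing before the slicing, not after.
(c) Entailed — the narrative places the erasing before the slicing.
(d) Not entailed — Rosa erased the book, not the table; the table belongs to the dragging event.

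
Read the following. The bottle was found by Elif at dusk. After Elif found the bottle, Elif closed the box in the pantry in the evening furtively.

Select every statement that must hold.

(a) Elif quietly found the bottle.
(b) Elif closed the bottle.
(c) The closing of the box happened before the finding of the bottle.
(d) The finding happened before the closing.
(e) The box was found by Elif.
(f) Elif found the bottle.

(a) Not entailed — 'quietly' adds information not in the original event.
(b) Not entailed — Elif closed the box, not the bottle; the bottle belongs to the finding event.
(c) Not entailed — the narrative places the finding before the closing, not after.
(d) Entailed — the narrative places the finding before the closing.
(e) Not entailed — Elif found the bottle, not the box; the box belongs to the closing event.
(f) Entailed — every conjunct here is already in the original finding event.

(d), (f)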